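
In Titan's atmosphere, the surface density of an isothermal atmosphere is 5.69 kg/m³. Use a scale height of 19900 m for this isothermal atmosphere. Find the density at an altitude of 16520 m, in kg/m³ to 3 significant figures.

In an isothermal atmosphere, density decays like pressure: ρ = ρ₀ exp(−z/H).
z/H = 16520/19900 = 0.83015; exp(−0.83015) = 0.43598.
ρ = 5.69 × 0.43598 = 2.4807 kg/m³.

ρ ≈ 2.48 kg/m³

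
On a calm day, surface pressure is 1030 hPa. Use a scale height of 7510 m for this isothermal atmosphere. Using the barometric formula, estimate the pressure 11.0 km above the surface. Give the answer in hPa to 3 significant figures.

P ≈ 238 hPa

Barometric formula: P = P₀ exp(−z/H).
z/H = 11000/7510.0 = 1.4647; exp(−1.4647) = 0.23115.
P = 1030 × 0.23115 = 238.08 hPa.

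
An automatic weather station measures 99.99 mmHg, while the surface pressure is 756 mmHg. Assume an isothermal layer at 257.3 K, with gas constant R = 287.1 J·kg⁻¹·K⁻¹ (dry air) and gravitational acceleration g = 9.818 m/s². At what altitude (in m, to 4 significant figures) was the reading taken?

Scale height: H = RT/g = 287.1 × 257.3 / 9.818 = 7524.0 m.
Invert the barometric formula: z = H ln(P₀/P).
P₀/P = 756/99.99 = 7.5608; ln(7.5608) = 2.0230.
z = 7524.0 × 2.0230 = 15221 m.

z ≈ 15220 m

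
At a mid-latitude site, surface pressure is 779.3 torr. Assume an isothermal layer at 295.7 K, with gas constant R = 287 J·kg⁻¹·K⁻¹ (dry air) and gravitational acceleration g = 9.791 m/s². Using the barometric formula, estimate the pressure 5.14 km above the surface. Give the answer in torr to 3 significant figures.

Scale height: H = RT/g = 287 × 295.7 / 9.791 = 8667.7 m.
Barometric formula: P = P₀ exp(−z/H).
z/H = 5140.0/8667.7 = 0.59301; exp(−0.59301) = 0.55266.
P = 779.3 × 0.55266 = 430.69 torr.

P ≈ 431 torr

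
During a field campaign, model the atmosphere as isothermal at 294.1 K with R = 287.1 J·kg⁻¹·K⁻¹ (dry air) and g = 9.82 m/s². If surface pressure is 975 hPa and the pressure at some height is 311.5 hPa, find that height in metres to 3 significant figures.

z ≈ 9810 m

Scale height: H = RT/g = 287.1 × 294.1 / 9.82 = 8598.4 m.
Invert the barometric formula: z = H ln(P₀/P).
P₀/P = 975/311.5 = 3.1300; ln(3.1300) = 1.1410.
z = 8598.4 × 1.1410 = 9810.8 m.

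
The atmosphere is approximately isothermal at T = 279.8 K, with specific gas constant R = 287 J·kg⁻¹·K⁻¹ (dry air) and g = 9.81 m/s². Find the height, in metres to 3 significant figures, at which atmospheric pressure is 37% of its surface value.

z ≈ 8140 m

Scale height: H = RT/g = 287 × 279.8 / 9.81 = 8185.8 m.
Set P/P₀ = exp(−z/H) = 0.37, so z = −H ln(0.37).
−ln(0.37) = 0.99425; z = 8185.8 × 0.99425 = 8138.7 m.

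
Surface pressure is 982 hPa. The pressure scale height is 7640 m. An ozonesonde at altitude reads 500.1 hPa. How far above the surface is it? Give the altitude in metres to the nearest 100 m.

z ≈ 5200 m

Invert the barometric formula: z = H ln(P₀/P).
P₀/P = 982/500.1 = 1.9636; ln(1.9636) = 0.67478.
z = 7640.0 × 0.67478 = 5155.3 m.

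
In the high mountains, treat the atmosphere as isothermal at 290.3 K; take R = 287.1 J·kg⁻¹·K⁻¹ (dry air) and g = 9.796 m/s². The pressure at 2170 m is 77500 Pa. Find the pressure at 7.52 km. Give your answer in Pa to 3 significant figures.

P ≈ 41300 Pa

Scale height: H = RT/g = 287.1 × 290.3 / 9.796 = 8508.1 m.
Between two levels, P₂ = P₁ exp(−Δz/H) with Δz = z₂ − z₁.
Δz = 7520.0 − 2170.0 = 5350.0 m; Δz/H = 5350.0/8508.1 = 0.62881.
P₂ = 77500 × exp(−0.62881) = 77500 × 0.53323 = 41325 Pa.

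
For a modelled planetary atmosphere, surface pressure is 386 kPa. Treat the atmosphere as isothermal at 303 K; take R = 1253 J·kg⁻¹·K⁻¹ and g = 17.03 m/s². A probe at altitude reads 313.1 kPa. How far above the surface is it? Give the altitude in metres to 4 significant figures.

Scale height: H = RT/g = 1253 × 303 / 17.03 = 22294 m.
Invert the barometric formula: z = H ln(P₀/P).
P₀/P = 386/313.1 = 1.2328; ln(1.2328) = 0.20929.
z = 22294 × 0.20929 = 4665.9 m.

z ≈ 4666 m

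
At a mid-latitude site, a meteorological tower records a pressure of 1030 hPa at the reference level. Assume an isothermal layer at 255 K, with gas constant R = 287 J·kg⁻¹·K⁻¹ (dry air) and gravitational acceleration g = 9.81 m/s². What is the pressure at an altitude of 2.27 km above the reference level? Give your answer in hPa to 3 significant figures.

Scale height: H = RT/g = 287 × 255 / 9.81 = 7460.2 m.
Barometric formula: P = P₀ exp(−z/H).
z/H = 2270.0/7460.2 = 0.30428; exp(−0.30428) = 0.73765.
P = 1030 × 0.73765 = 759.78 hPa.

P ≈ 760 hPa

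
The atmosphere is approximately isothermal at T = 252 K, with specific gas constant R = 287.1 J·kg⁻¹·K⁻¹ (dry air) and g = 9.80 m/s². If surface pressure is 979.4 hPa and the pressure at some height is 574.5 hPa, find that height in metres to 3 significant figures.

Scale height: H = RT/g = 287.1 × 252 / 9.80 = 7382.6 m.
Invert the barometric formula: z = H ln(P₀/P).
P₀/P = 979.4/574.5 = 1.7048; ln(1.7048) = 0.53345.
z = 7382.6 × 0.53345 = 3938.2 m.

z ≈ 3940 m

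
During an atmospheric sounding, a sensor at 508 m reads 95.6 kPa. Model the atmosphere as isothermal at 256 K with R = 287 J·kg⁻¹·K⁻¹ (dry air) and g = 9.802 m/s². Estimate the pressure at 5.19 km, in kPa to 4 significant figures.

P ≈ 51.19 kPa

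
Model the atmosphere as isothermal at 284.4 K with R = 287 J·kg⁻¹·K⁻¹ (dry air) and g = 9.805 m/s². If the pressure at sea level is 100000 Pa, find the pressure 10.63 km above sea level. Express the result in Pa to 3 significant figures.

P ≈ 27900 Pa

Scale height: H = RT/g = 287 × 284.4 / 9.805 = 8324.6 m.
Barometric formula: P = P₀ exp(−z/H).
z/H = 10630/8324.6 = 1.2769; exp(−1.2769) = 0.27890.
P = 100000 × 0.27890 = 27890 Pa.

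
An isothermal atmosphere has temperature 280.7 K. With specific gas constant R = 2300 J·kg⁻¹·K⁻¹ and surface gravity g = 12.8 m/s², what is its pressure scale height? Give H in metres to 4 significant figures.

H ≈ 50440 m

The scale height of an isothermal atmosphere is H = RT/g.
H = 2300 × 280.7 / 12.8 = 645610/12.8 = 50438 m.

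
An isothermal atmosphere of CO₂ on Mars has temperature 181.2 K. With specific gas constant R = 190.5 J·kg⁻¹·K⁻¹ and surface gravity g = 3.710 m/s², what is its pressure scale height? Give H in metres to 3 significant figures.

H ≈ 9300 m

The scale height of an isothermal atmosphere is H = RT/g.
H = 190.5 × 181.2 / 3.710 = 34519/3.710 = 9304.3 m.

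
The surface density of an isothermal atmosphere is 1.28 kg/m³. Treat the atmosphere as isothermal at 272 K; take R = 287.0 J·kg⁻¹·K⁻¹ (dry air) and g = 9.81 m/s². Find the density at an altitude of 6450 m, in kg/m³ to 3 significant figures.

ρ ≈ 0.569 kg/m³

Scale height: H = RT/g = 287.0 × 272 / 9.81 = 7957.6 m.
In an isothermal atmosphere, density decays like pressure: ρ = ρ₀ exp(−z/H).
z/H = 6450.0/7957.6 = 0.81055; exp(−0.81055) = 0.44461.
ρ = 1.28 × 0.44461 = 0.56910 kg/m³.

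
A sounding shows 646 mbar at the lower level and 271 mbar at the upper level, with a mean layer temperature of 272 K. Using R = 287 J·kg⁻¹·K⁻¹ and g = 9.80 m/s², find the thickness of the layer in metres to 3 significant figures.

Hypsometric equation: Δz = (R T̄/g) ln(P₁/P₂).
R T̄/g = 287 × 272 / 9.80 = 7965.7 m.
ln(646/271) = ln(2.3838) = 0.86870.
Δz = 7965.7 × 0.86870 = 6919.8 m.

Δz ≈ 6920 m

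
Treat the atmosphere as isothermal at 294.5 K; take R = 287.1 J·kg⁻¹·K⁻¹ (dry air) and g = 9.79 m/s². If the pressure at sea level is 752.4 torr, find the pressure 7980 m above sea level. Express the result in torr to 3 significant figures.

Scale height: H = RT/g = 287.1 × 294.5 / 9.79 = 8636.5 m.
Barometric formula: P = P₀ exp(−z/H).
z/H = 7980.0/8636.5 = 0.92399; exp(−0.92399) = 0.39693.
P = 752.4 × 0.39693 = 298.65 torr.

P ≈ 299 torr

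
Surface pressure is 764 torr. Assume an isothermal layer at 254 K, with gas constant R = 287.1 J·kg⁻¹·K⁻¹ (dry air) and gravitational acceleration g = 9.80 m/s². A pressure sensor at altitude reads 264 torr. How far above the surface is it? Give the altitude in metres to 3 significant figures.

Scale height: H = RT/g = 287.1 × 254 / 9.80 = 7441.2 m.
Invert the barometric formula: z = H ln(P₀/P).
P₀/P = 764/264 = 2.8939; ln(2.8939) = 1.0626.
z = 7441.2 × 1.0626 = 7907.0 m.

z ≈ 7910 m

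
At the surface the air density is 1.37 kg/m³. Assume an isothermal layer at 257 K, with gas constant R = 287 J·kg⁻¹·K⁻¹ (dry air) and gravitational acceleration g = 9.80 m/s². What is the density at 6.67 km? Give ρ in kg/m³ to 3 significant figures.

ρ ≈ 0.565 kg/m³

Scale height: H = RT/g = 287 × 257 / 9.80 = 7526.4 m.
In an isothermal atmosphere, density decays like pressure: ρ = ρ₀ exp(−z/H).
z/H = 6670.0/7526.4 = 0.88621; exp(−0.88621) = 0.41222.
ρ = 1.37 × 0.41222 = 0.56474 kg/m³.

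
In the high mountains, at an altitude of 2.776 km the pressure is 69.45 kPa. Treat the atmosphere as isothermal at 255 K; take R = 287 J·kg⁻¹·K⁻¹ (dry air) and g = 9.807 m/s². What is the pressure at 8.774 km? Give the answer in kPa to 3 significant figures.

P ≈ 31.1 kPa

Scale height: H = RT/g = 287 × 255 / 9.807 = 7462.5 m.
Between two levels, P₂ = P₁ exp(−Δz/H) with Δz = z₂ − z₁.
Δz = 8774.0 − 2776.0 = 5998.0 m; Δz/H = 5998.0/7462.5 = 0.80375.
P₂ = 69.45 × exp(−0.80375) = 69.45 × 0.44765 = 31.089 kPa.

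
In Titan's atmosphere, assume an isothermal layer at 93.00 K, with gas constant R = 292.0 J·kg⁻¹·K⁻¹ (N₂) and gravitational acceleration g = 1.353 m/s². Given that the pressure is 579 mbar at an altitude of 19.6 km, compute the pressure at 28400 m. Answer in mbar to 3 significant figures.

P ≈ 373 mbar

Scale height: H = RT/g = 292.0 × 93.00 / 1.353 = 20071 m.
Between two levels, P₂ = P₁ exp(−Δz/H) with Δz = z₂ − z₁.
Δz = 28400 − 19600 = 8800.0 m; Δz/H = 8800.0/20071 = 0.43844.
P₂ = 579 × exp(−0.43844) = 579 × 0.64504 = 373.48 mbar.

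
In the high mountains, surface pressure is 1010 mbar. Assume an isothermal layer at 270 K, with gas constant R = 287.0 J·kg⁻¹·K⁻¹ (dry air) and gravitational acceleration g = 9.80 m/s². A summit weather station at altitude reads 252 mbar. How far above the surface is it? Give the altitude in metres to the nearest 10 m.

Scale height: H = RT/g = 287.0 × 270 / 9.80 = 7907.1 m.
Invert the barometric formula: z = H ln(P₀/P).
P₀/P = 1010/252 = 4.0079; ln(4.0079) = 1.3883.
z = 7907.1 × 1.3883 = 10977 m.

z ≈ 10980 m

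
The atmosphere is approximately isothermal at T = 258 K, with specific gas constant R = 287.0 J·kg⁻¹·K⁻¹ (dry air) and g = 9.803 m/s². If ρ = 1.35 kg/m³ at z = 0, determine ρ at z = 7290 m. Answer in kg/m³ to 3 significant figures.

Scale height: H = RT/g = 287.0 × 258 / 9.803 = 7553.4 m.
In an isothermal atmosphere, density decays like pressure: ρ = ρ₀ exp(−z/H).
z/H = 7290.0/7553.4 = 0.96513; exp(−0.96513) = 0.38093.
ρ = 1.35 × 0.38093 = 0.51426 kg/m³.

ρ ≈ 0.514 kg/m³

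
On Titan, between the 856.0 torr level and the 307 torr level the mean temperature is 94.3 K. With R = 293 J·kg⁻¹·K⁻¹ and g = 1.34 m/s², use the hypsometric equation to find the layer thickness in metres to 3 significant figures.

Hypsometric equation: Δz = (R T̄/g) ln(P₁/P₂).
R T̄/g = 293 × 94.3 / 1.34 = 20619 m.
ln(856.0/307) = ln(2.7883) = 1.0254.
Δz = 20619 × 1.0254 = 21143 m.

Δz ≈ 21100 m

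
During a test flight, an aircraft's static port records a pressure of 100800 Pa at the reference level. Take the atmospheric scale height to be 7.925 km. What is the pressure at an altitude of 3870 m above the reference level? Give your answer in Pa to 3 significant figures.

P ≈ 61900 Pa

Barometric formula: P = P₀ exp(−z/H).
z/H = 3870.0/7925.0 = 0.48833; exp(−0.48833) = 0.61365.
P = 100800 × 0.61365 = 61856 Pa.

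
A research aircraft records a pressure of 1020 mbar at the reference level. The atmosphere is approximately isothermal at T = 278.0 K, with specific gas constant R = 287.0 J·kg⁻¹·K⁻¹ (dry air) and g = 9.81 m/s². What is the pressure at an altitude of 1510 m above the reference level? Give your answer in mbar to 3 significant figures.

Scale height: H = RT/g = 287.0 × 278.0 / 9.81 = 8133.1 m.
Barometric formula: P = P₀ exp(−z/H).
z/H = 1510.0/8133.1 = 0.18566; exp(−0.18566) = 0.83056.
P = 1020 × 0.83056 = 847.17 mbar.

P ≈ 847 mbar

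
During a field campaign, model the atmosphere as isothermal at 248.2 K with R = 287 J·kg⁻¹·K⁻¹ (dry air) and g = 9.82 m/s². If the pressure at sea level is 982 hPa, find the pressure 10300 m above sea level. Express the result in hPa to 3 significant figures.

Scale height: H = RT/g = 287 × 248.2 / 9.82 = 7253.9 m.
Barometric formula: P = P₀ exp(−z/H).
z/H = 10300/7253.9 = 1.4199; exp(−1.4199) = 0.24174.
P = 982 × 0.24174 = 237.39 hPa.

P ≈ 237 hPa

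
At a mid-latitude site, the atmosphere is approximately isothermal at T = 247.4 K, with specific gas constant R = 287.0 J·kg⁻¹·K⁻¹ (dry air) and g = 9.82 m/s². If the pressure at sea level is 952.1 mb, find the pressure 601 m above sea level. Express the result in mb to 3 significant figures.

Scale height: H = RT/g = 287.0 × 247.4 / 9.82 = 7230.5 m.
Barometric formula: P = P₀ exp(−z/H).
z/H = 601.00/7230.5 = 0.083120; exp(−0.083120) = 0.92024.
P = 952.1 × 0.92024 = 876.16 mb.

P ≈ 876 mb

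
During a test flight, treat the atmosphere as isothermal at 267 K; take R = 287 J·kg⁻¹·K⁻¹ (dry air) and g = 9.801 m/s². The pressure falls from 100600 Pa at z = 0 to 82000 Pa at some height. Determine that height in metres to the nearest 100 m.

Scale height: H = RT/g = 287 × 267 / 9.801 = 7818.5 m.
Invert the barometric formula: z = H ln(P₀/P).
P₀/P = 100600/82000 = 1.2268; ln(1.2268) = 0.20441.
z = 7818.5 × 0.20441 = 1598.2 m.

z ≈ 1600 m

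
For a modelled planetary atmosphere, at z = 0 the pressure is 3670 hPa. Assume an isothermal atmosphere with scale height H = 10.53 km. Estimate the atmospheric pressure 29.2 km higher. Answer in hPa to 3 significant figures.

Barometric formula: P = P₀ exp(−z/H).
z/H = 29200/10530 = 2.7730; exp(−2.7730) = 0.062474.
P = 3670 × 0.062474 = 229.28 hPa.

P ≈ 229 hPa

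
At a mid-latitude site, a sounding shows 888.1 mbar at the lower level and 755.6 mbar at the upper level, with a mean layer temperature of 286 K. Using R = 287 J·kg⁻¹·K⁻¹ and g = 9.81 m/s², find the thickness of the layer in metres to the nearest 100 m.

Δz ≈ 1400 m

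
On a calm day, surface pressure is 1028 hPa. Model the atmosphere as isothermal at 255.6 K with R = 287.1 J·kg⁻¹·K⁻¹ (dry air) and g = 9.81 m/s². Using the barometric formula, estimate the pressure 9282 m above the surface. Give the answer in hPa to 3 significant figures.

P ≈ 297 hPa

Scale height: H = RT/g = 287.1 × 255.6 / 9.81 = 7480.4 m.
Barometric formula: P = P₀ exp(−z/H).
z/H = 9282.0/7480.4 = 1.2408; exp(−1.2408) = 0.28915.
P = 1028 × 0.28915 = 297.25 hPa.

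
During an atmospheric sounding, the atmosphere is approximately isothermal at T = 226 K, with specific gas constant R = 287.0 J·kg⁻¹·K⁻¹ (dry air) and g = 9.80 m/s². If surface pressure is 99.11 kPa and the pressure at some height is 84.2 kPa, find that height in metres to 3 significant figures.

Scale height: H = RT/g = 287.0 × 226 / 9.80 = 6618.6 m.
Invert the barometric formula: z = H ln(P₀/P).
P₀/P = 99.11/84.2 = 1.1771; ln(1.1771) = 0.16305.
z = 6618.6 × 0.16305 = 1079.2 m.

z ≈ 1080 m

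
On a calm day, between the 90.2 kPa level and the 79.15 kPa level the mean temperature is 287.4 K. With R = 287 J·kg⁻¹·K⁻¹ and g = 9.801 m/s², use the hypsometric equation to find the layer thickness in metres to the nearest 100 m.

Hypsometric equation: Δz = (R T̄/g) ln(P₁/P₂).
R T̄/g = 287 × 287.4 / 9.801 = 8415.9 m.
ln(90.2/79.15) = ln(1.1396) = 0.13068.
Δz = 8415.9 × 0.13068 = 1099.8 m.

Δz ≈ 1100 m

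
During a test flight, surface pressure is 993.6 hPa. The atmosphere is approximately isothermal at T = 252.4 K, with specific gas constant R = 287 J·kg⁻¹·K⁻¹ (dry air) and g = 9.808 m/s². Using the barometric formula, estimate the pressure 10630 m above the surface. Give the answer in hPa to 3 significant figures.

Scale height: H = RT/g = 287 × 252.4 / 9.808 = 7385.7 m.
Barometric formula: P = P₀ exp(−z/H).
z/H = 10630/7385.7 = 1.4393; exp(−1.4393) = 0.23709.
P = 993.6 × 0.23709 = 235.57 hPa.

P ≈ 236 hPa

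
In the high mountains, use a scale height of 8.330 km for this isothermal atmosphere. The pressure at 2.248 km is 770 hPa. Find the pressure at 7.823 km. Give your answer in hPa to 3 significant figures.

P ≈ 394 hPa

Between two levels, P₂ = P₁ exp(−Δz/H) with Δz = z₂ − z₁.
Δz = 7823.0 − 2248.0 = 5575.0 m; Δz/H = 5575.0/8330.0 = 0.66927.
P₂ = 770 × exp(−0.66927) = 770 × 0.51208 = 394.30 hPa.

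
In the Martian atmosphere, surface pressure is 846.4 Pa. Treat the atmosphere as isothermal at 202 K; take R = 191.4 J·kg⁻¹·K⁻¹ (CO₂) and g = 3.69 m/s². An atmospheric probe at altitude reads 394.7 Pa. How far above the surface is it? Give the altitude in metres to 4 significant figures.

z ≈ 7993 m

Scale height: H = RT/g = 191.4 × 202 / 3.69 = 10478 m.
Invert the barometric formula: z = H ln(P₀/P).
P₀/P = 846.4/394.7 = 2.1444; ln(2.1444) = 0.76286.
z = 10478 × 0.76286 = 7993.2 m.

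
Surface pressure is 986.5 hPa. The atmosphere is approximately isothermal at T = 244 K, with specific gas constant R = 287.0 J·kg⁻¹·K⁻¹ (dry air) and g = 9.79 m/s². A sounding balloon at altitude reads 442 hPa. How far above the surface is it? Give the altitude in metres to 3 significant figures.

Scale height: H = RT/g = 287.0 × 244 / 9.79 = 7153.0 m.
Invert the barometric formula: z = H ln(P₀/P).
P₀/P = 986.5/442 = 2.2319; ln(2.2319) = 0.80285.
z = 7153.0 × 0.80285 = 5742.8 m.

z ≈ 5740 m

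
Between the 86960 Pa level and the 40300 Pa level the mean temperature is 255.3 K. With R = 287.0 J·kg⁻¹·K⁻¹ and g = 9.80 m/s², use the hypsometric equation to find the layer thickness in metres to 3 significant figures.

Hypsometric equation: Δz = (R T̄/g) ln(P₁/P₂).
R T̄/g = 287.0 × 255.3 / 9.80 = 7476.6 m.
ln(86960/40300) = ln(2.1578) = 0.76909.
Δz = 7476.6 × 0.76909 = 5750.2 m.

Δz ≈ 5750 m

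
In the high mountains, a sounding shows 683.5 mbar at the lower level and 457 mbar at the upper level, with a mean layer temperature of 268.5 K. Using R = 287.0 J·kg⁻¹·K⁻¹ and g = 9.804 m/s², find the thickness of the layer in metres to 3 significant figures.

Hypsometric equation: Δz = (R T̄/g) ln(P₁/P₂).
R T̄/g = 287.0 × 268.5 / 9.804 = 7860.0 m.
ln(683.5/457) = ln(1.4956) = 0.40253.
Δz = 7860.0 × 0.40253 = 3163.9 m.

Δz ≈ 3160 m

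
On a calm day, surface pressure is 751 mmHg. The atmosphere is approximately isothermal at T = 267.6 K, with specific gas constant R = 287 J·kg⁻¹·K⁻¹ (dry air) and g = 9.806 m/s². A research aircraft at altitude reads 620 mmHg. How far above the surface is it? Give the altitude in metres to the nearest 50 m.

z ≈ 1500 m

Scale height: H = RT/g = 287 × 267.6 / 9.806 = 7832.1 m.
Invert the barometric formula: z = H ln(P₀/P).
P₀/P = 751/620 = 1.2113; ln(1.2113) = 0.19169.
z = 7832.1 × 0.19169 = 1501.3 m.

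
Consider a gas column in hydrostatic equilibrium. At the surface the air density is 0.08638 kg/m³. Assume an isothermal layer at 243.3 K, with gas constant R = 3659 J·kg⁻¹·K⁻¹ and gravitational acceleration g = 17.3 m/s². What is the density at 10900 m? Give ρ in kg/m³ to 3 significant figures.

ρ ≈ 0.0699 kg/m³

Scale height: H = RT/g = 3659 × 243.3 / 17.3 = 51459 m.
In an isothermal atmosphere, density decays like pressure: ρ = ρ₀ exp(−z/H).
z/H = 10900/51459 = 0.21182; exp(−0.21182) = 0.80911.
ρ = 0.08638 × 0.80911 = 0.069891 kg/m³.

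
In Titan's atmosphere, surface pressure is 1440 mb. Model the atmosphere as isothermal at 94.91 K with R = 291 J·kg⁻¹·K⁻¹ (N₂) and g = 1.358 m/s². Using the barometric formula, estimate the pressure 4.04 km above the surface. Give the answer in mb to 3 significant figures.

Scale height: H = RT/g = 291 × 94.91 / 1.358 = 20338 m.
Barometric formula: P = P₀ exp(−z/H).
z/H = 4040.0/20338 = 0.19864; exp(−0.19864) = 0.81984.
P = 1440 × 0.81984 = 1180.6 mb.

P ≈ 1180 mb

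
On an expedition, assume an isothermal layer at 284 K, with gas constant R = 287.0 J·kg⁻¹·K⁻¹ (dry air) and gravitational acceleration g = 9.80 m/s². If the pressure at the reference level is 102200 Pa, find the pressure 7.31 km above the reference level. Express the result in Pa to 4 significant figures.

Scale height: H = RT/g = 287.0 × 284 / 9.80 = 8317.1 m.
Barometric formula: P = P₀ exp(−z/H).
z/H = 7310.0/8317.1 = 0.87891; exp(−0.87891) = 0.41524.
P = 102200 × 0.41524 = 42438 Pa.

P ≈ 42440 Pa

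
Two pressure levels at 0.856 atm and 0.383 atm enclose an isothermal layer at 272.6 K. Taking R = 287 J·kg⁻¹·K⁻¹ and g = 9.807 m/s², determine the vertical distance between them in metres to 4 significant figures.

Δz ≈ 6416 m

Hypsometric equation: Δz = (R T̄/g) ln(P₁/P₂).
R T̄/g = 287 × 272.6 / 9.807 = 7977.6 m.
ln(0.856/0.383) = ln(2.2350) = 0.80424.
Δz = 7977.6 × 0.80424 = 6415.9 m.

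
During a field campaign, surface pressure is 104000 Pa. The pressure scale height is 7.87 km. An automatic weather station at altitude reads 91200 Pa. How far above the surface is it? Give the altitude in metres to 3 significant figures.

Invert the barometric formula: z = H ln(P₀/P).
P₀/P = 104000/91200 = 1.1404; ln(1.1404) = 0.13138.
z = 7870.0 × 0.13138 = 1034.0 m.

z ≈ 1030 m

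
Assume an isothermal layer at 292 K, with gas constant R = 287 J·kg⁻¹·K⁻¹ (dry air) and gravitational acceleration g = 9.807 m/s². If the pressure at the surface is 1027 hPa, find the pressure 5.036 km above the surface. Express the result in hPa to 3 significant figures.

Scale height: H = RT/g = 287 × 292 / 9.807 = 8545.3 m.
Barometric formula: P = P₀ exp(−z/H).
z/H = 5036.0/8545.3 = 0.58933; exp(−0.58933) = 0.55470.
P = 1027 × 0.55470 = 569.68 hPa.

P ≈ 570 hPa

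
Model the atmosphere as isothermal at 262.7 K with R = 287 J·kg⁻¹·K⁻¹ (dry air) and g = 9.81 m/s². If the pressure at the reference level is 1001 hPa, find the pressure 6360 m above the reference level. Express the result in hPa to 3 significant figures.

Scale height: H = RT/g = 287 × 262.7 / 9.81 = 7685.5 m.
Barometric formula: P = P₀ exp(−z/H).
z/H = 6360.0/7685.5 = 0.82753; exp(−0.82753) = 0.43713.
P = 1001 × 0.43713 = 437.57 hPa.

P ≈ 438 hPa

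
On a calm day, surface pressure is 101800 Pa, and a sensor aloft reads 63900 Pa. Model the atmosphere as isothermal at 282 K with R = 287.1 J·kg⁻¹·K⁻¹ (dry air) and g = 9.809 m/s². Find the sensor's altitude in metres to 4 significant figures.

z ≈ 3844 m

Scale height: H = RT/g = 287.1 × 282 / 9.809 = 8253.9 m.
Invert the barometric formula: z = H ln(P₀/P).
P₀/P = 101800/63900 = 1.5931; ln(1.5931) = 0.46568.
z = 8253.9 × 0.46568 = 3843.7 m.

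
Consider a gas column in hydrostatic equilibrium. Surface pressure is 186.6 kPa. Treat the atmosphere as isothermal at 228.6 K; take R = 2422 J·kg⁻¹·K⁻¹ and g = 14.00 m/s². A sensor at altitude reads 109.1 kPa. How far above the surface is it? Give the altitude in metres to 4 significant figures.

z ≈ 21230 m

Scale height: H = RT/g = 2422 × 228.6 / 14.00 = 39548 m.
Invert the barometric formula: z = H ln(P₀/P).
P₀/P = 186.6/109.1 = 1.7104; ln(1.7104) = 0.53673.
z = 39548 × 0.53673 = 21227 m.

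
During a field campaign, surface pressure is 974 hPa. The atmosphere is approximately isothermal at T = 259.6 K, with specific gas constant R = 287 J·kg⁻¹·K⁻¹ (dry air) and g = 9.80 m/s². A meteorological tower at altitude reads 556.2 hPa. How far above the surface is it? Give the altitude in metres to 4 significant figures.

z ≈ 4260 m

Scale height: H = RT/g = 287 × 259.6 / 9.80 = 7602.6 m.
Invert the barometric formula: z = H ln(P₀/P).
P₀/P = 974/556.2 = 1.7512; ln(1.7512) = 0.56030.
z = 7602.6 × 0.56030 = 4259.7 m.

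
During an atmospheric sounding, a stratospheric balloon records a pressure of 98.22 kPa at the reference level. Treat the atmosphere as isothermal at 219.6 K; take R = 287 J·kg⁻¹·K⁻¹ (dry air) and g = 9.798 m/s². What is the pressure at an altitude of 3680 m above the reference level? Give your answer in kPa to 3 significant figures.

Scale height: H = RT/g = 287 × 219.6 / 9.798 = 6432.5 m.
Barometric formula: P = P₀ exp(−z/H).
z/H = 3680.0/6432.5 = 0.57209; exp(−0.57209) = 0.56434.
P = 98.22 × 0.56434 = 55.429 kPa.

P ≈ 55.4 kPa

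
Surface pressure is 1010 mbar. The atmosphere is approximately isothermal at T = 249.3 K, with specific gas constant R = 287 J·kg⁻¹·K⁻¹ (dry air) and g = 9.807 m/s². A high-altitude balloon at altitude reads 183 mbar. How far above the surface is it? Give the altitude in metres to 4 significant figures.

z ≈ 12460 m

Scale height: H = RT/g = 287 × 249.3 / 9.807 = 7295.7 m.
Invert the barometric formula: z = H ln(P₀/P).
P₀/P = 1010/183 = 5.5191; ln(5.5191) = 1.7082.
z = 7295.7 × 1.7082 = 12463 m.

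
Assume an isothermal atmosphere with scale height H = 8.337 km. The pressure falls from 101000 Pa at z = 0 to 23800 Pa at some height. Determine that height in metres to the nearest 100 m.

Invert the barometric formula: z = H ln(P₀/P).
P₀/P = 101000/23800 = 4.2437; ln(4.2437) = 1.4454.
z = 8337.0 × 1.4454 = 12050 m.

z ≈ 12100 m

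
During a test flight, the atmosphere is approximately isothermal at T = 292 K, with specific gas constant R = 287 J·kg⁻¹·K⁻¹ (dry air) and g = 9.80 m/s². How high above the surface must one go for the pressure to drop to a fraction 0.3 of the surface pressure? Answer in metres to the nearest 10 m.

Scale height: H = RT/g = 287 × 292 / 9.80 = 8551.4 m.
Set P/P₀ = exp(−z/H) = 0.3, so z = −H ln(0.3).
−ln(0.3) = 1.2040; z = 8551.4 × 1.2040 = 10296 m.

z ≈ 10300 m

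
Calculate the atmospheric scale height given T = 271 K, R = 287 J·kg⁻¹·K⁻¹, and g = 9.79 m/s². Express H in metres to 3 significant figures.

H ≈ 7940 m

The scale height of an isothermal atmosphere is H = RT/g.
H = 287 × 271 / 9.79 = 77777/9.79 = 7944.5 m.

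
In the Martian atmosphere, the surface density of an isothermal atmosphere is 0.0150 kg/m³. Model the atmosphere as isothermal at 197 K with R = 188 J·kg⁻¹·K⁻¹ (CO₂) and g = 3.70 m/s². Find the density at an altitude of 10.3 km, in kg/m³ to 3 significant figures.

ρ ≈ 0.00536 kg/m³

Scale height: H = RT/g = 188 × 197 / 3.70 = 10010 m.
In an isothermal atmosphere, density decays like pressure: ρ = ρ₀ exp(−z/H).
z/H = 10300/10010 = 1.0290; exp(−1.0290) = 0.35736.
ρ = 0.0150 × 0.35736 = 0.0053604 kg/m³.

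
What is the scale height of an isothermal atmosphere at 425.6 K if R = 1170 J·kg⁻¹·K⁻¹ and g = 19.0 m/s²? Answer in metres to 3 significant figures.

The scale height of an isothermal atmosphere is H = RT/g.
H = 1170 × 425.6 / 19.0 = 497950/19.0 = 26208 m.

H ≈ 26200 m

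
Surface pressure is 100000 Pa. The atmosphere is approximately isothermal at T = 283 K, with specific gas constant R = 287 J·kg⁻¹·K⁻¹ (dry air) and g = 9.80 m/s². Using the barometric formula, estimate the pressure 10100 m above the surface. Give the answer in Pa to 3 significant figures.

P ≈ 29600 Pa

Scale height: H = RT/g = 287 × 283 / 9.80 = 8287.9 m.
Barometric formula: P = P₀ exp(−z/H).
z/H = 10100/8287.9 = 1.2186; exp(−1.2186) = 0.29564.
P = 100000 × 0.29564 = 29564 Pa.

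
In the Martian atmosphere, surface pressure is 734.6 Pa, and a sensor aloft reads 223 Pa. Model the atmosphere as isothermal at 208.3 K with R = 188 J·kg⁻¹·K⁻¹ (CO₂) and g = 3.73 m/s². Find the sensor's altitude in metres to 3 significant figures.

z ≈ 12500 m

Scale height: H = RT/g = 188 × 208.3 / 3.73 = 10499 m.
Invert the barometric formula: z = H ln(P₀/P).
P₀/P = 734.6/223 = 3.2942; ln(3.2942) = 1.1922.
z = 10499 × 1.1922 = 12517 m.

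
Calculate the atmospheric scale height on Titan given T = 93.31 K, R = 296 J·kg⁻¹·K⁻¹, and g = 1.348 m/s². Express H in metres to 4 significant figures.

H ≈ 20490 m

The scale height of an isothermal atmosphere is H = RT/g.
H = 296 × 93.31 / 1.348 = 27620/1.348 = 20490 m.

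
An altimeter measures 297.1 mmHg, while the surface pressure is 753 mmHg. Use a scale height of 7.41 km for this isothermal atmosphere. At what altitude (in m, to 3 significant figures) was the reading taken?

Invert the barometric formula: z = H ln(P₀/P).
P₀/P = 753/297.1 = 2.5345; ln(2.5345) = 0.93000.
z = 7410.0 × 0.93000 = 6891.3 m.

z ≈ 6890 m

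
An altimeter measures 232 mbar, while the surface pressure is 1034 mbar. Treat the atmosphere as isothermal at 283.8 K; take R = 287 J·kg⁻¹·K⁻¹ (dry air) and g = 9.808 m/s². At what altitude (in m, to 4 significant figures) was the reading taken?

z ≈ 12410 m

Scale height: H = RT/g = 287 × 283.8 / 9.808 = 8304.5 m.
Invert the barometric formula: z = H ln(P₀/P).
P₀/P = 1034/232 = 4.4569; ln(4.4569) = 1.4945.
z = 8304.5 × 1.4945 = 12411 m.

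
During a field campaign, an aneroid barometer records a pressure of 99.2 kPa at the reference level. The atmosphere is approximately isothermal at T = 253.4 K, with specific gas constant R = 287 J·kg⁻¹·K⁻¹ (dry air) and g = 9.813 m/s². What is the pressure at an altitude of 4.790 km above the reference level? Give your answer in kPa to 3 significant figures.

Scale height: H = RT/g = 287 × 253.4 / 9.813 = 7411.2 m.
Barometric formula: P = P₀ exp(−z/H).
z/H = 4790.0/7411.2 = 0.64632; exp(−0.64632) = 0.52397.
P = 99.2 × 0.52397 = 51.978 kPa.

P ≈ 52.0 kPa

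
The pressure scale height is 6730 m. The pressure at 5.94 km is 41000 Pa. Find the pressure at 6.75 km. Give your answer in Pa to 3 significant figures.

Between two levels, P₂ = P₁ exp(−Δz/H) with Δz = z₂ − z₁.
Δz = 6750.0 − 5940.0 = 810.00 m; Δz/H = 810.00/6730.0 = 0.12036.
P₂ = 41000 × exp(−0.12036) = 41000 × 0.88660 = 36351 Pa.

P ≈ 36400 Pa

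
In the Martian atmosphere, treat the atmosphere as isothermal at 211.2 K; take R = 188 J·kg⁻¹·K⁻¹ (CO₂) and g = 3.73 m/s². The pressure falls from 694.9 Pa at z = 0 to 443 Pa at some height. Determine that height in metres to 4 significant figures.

z ≈ 4792 m

Scale height: H = RT/g = 188 × 211.2 / 3.73 = 10645 m.
Invert the barometric formula: z = H ln(P₀/P).
P₀/P = 694.9/443 = 1.5686; ln(1.5686) = 0.45018.
z = 10645 × 0.45018 = 4792.2 m.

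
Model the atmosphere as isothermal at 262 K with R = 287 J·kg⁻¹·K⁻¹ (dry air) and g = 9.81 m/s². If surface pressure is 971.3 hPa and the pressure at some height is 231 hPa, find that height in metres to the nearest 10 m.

z ≈ 11010 m

Scale height: H = RT/g = 287 × 262 / 9.81 = 7665.0 m.
Invert the barometric formula: z = H ln(P₀/P).
P₀/P = 971.3/231 = 4.2048; ln(4.2048) = 1.4362.
z = 7665.0 × 1.4362 = 11008 m.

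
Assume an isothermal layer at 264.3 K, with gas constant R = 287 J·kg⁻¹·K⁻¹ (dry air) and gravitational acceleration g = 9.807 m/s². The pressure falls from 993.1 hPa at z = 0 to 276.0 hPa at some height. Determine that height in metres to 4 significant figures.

Scale height: H = RT/g = 287 × 264.3 / 9.807 = 7734.7 m.
Invert the barometric formula: z = H ln(P₀/P).
P₀/P = 993.1/276.0 = 3.5982; ln(3.5982) = 1.2804.
z = 7734.7 × 1.2804 = 9903.5 m.

z ≈ 9904 m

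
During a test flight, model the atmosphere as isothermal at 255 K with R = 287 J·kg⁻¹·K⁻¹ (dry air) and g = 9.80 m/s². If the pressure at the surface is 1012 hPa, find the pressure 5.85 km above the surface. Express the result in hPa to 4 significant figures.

Scale height: H = RT/g = 287 × 255 / 9.80 = 7467.9 m.
Barometric formula: P = P₀ exp(−z/H).
z/H = 5850.0/7467.9 = 0.78335; exp(−0.78335) = 0.45687.
P = 1012 × 0.45687 = 462.35 hPa.

P ≈ 462.4 hPa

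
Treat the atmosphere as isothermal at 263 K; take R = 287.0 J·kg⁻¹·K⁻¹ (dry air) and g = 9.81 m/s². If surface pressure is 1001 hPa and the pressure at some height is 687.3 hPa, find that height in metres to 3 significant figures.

Scale height: H = RT/g = 287.0 × 263 / 9.81 = 7694.3 m.
Invert the barometric formula: z = H ln(P₀/P).
P₀/P = 1001/687.3 = 1.4564; ln(1.4564) = 0.37597.
z = 7694.3 × 0.37597 = 2892.8 m.

z ≈ 2890 m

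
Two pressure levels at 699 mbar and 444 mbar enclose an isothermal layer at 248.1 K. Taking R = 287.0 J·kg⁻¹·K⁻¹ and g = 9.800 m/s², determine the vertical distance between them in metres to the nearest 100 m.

Δz ≈ 3300 m

Hypsometric equation: Δz = (R T̄/g) ln(P₁/P₂).
R T̄/g = 287.0 × 248.1 / 9.800 = 7265.8 m.
ln(699/444) = ln(1.5743) = 0.45381.
Δz = 7265.8 × 0.45381 = 3297.3 m.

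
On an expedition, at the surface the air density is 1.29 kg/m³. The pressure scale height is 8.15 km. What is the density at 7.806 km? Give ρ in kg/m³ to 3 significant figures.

ρ ≈ 0.495 kg/m³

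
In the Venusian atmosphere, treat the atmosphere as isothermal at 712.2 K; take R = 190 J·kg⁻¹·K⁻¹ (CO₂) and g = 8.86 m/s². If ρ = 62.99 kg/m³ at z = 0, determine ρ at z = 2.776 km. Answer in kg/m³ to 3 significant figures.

Scale height: H = RT/g = 190 × 712.2 / 8.86 = 15273 m.
In an isothermal atmosphere, density decays like pressure: ρ = ρ₀ exp(−z/H).
z/H = 2776.0/15273 = 0.18176; exp(−0.18176) = 0.83380.
ρ = 62.99 × 0.83380 = 52.521 kg/m³.

ρ ≈ 52.5 kg/m³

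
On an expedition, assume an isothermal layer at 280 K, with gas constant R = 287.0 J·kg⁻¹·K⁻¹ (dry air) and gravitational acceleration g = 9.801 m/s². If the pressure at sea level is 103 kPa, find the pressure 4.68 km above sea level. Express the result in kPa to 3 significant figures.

Scale height: H = RT/g = 287.0 × 280 / 9.801 = 8199.2 m.
Barometric formula: P = P₀ exp(−z/H).
z/H = 4680.0/8199.2 = 0.57079; exp(−0.57079) = 0.56508.
P = 103 × 0.56508 = 58.203 kPa.

P ≈ 58.2 kPa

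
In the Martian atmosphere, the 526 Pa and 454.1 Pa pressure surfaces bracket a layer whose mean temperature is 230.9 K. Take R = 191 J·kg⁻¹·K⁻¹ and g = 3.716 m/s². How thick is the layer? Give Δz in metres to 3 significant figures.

Δz ≈ 1740 m

Hypsometric equation: Δz = (R T̄/g) ln(P₁/P₂).
R T̄/g = 191 × 230.9 / 3.716 = 11868 m.
ln(526/454.1) = ln(1.1583) = 0.14695.
Δz = 11868 × 0.14695 = 1744.0 m.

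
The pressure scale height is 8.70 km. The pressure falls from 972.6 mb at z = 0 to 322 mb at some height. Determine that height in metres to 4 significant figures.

Invert the barometric formula: z = H ln(P₀/P).
P₀/P = 972.6/322 = 3.0205; ln(3.0205) = 1.1054.
z = 8700.0 × 1.1054 = 9617.0 m.

z ≈ 9617 m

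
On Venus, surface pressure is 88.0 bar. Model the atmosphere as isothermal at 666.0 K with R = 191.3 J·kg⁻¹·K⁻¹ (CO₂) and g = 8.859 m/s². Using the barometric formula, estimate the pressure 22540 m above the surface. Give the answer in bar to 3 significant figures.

P ≈ 18.4 bar

Scale height: H = RT/g = 191.3 × 666.0 / 8.859 = 14382 m.
Barometric formula: P = P₀ exp(−z/H).
z/H = 22540/14382 = 1.5672; exp(−1.5672) = 0.20863.
P = 88.0 × 0.20863 = 18.359 bar.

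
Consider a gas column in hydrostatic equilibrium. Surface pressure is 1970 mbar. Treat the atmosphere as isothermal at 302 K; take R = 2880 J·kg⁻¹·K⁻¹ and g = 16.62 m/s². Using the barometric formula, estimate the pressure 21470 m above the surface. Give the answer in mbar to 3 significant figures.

P ≈ 1310 mbar

Scale height: H = RT/g = 2880 × 302 / 16.62 = 52332 m.
Barometric formula: P = P₀ exp(−z/H).
z/H = 21470/52332 = 0.41027; exp(−0.41027) = 0.66347.
P = 1970 × 0.66347 = 1307.0 mbar.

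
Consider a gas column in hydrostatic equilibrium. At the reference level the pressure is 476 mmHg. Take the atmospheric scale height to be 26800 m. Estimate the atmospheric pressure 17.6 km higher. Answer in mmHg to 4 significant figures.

Barometric formula: P = P₀ exp(−z/H).
z/H = 17600/26800 = 0.65672; exp(−0.65672) = 0.51855.
P = 476 × 0.51855 = 246.83 mmHg.

P ≈ 246.8 mmHg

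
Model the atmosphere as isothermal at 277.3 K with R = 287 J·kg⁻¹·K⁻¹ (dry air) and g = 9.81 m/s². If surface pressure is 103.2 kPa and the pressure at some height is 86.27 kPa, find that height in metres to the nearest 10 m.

Scale height: H = RT/g = 287 × 277.3 / 9.81 = 8112.7 m.
Invert the barometric formula: z = H ln(P₀/P).
P₀/P = 103.2/86.27 = 1.1962; ln(1.1962) = 0.17915.
z = 8112.7 × 0.17915 = 1453.4 m.

z ≈ 1450 m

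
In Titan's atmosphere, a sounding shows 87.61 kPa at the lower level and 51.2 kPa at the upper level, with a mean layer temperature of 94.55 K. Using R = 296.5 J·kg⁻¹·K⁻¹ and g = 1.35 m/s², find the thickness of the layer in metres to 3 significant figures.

Δz ≈ 11200 m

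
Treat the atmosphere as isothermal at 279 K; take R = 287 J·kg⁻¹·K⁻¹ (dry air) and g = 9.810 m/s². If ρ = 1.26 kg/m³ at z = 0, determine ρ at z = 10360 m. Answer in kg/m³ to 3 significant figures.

ρ ≈ 0.354 kg/m³

Scale height: H = RT/g = 287 × 279 / 9.810 = 8162.4 m.
In an isothermal atmosphere, density decays like pressure: ρ = ρ₀ exp(−z/H).
z/H = 10360/8162.4 = 1.2692; exp(−1.2692) = 0.28106.
ρ = 1.26 × 0.28106 = 0.35414 kg/m³.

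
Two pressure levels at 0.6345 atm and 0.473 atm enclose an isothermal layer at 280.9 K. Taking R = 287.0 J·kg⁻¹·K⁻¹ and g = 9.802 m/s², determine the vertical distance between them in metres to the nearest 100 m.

Hypsometric equation: Δz = (R T̄/g) ln(P₁/P₂).
R T̄/g = 287.0 × 280.9 / 9.802 = 8224.7 m.
ln(0.6345/0.473) = ln(1.3414) = 0.29371.
Δz = 8224.7 × 0.29371 = 2415.7 m.

Δz ≈ 2400 m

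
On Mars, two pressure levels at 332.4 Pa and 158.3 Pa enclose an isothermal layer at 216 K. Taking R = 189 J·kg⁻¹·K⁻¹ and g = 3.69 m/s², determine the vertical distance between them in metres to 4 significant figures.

Δz ≈ 8207 m

Hypsometric equation: Δz = (R T̄/g) ln(P₁/P₂).
R T̄/g = 189 × 216 / 3.69 = 11063 m.
ln(332.4/158.3) = ln(2.0998) = 0.74184.
Δz = 11063 × 0.74184 = 8207.0 m.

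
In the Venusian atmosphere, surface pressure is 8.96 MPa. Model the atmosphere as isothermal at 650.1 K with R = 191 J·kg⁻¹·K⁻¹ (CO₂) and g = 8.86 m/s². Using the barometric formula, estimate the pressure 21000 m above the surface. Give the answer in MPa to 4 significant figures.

P ≈ 2.002 MPa

Scale height: H = RT/g = 191 × 650.1 / 8.86 = 14015 m.
Barometric formula: P = P₀ exp(−z/H).
z/H = 21000/14015 = 1.4984; exp(−1.4984) = 0.22349.
P = 8.96 × 0.22349 = 2.0025 MPa.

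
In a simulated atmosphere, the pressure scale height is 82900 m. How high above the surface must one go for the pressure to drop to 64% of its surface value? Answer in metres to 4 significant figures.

Set P/P₀ = exp(−z/H) = 0.64, so z = −H ln(0.64).
−ln(0.64) = 0.44629; z = 82900 × 0.44629 = 36997 m.

z ≈ 37000 m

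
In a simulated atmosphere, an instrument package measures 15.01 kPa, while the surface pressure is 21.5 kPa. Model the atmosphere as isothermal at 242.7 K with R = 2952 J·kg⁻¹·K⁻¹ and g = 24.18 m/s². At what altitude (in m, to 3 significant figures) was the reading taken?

z ≈ 10600 m

Scale height: H = RT/g = 2952 × 242.7 / 24.18 = 29630 m.
Invert the barometric formula: z = H ln(P₀/P).
P₀/P = 21.5/15.01 = 1.4324; ln(1.4324) = 0.35935.
z = 29630 × 0.35935 = 10648 m.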